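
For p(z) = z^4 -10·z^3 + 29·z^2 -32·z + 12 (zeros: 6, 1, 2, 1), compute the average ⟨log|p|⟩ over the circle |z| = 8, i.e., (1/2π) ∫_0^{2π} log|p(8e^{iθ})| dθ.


Zeros: 1, 1, 2, 6; r = 8.
Inside |z| < r: 1, 1, 2, 6. Outside (|z| ≥ r): ∅.
p(0) = 12, so log|p(0)| = log(12) = 2.4849.
Apply Jensen: I(r) = log|p(0)| + Σ_k log(r/|z_k|), summed over zeros inside |z| < r.
  log(r/|z_k|) for z_k = 6: log(8/6) = 0.2877
  log(r/|z_k|) for z_k = 1: log(8/1) = 2.0794
  log(r/|z_k|) for z_k = 2: log(8/2) = 1.3863
  log(r/|z_k|) for z_k = 1: log(8/1) = 2.0794
Sum over inside zeros: 5.8329.
I(r) = log|p(0)| + (inside sum) = 2.4849 + 5.8329 = 8.3178.
Closed form (all zeros inside, monic): I(r) = n·log(r) = 4·log(8) = 8.3178. ✓

I(r) ≈ 8.3178.


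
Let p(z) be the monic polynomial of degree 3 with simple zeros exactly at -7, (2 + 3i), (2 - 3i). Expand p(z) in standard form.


The polynomial is p(z) = ∏_{α ∈ S} (z − α), where S = {-7, (2 + 3i), (2 - 3i)}.
Expanding the product yields: p(z) = z^3 + 3·z^2 -15·z + 91.
Note conjugate pairs combine to real quadratics: (z − (2+3i))(z − (2−3i)) = z² − 4z + 13.
The resulting polynomial has degree 3 and real coefficients as required.

p(z) = z^3 + 3·z^2 -15·z + 91.


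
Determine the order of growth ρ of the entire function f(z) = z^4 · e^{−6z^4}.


M(r) = max_{|z|=r} |1|·|z|^4·|e^{−6z^4}| = 1·r^4 · e^{6r^4} (the factors attain their maxima compatibly on |z|=r). Then log M(r) = log 1 + 4·log r + 6r^4, dominated by the last term, so log log M(r) ~ 4·log r. The polynomial factor 1z^4 contributes only a log r term and does not affect the order. ρ = 4.
Therefore ρ = 4.

Order ρ = 4.


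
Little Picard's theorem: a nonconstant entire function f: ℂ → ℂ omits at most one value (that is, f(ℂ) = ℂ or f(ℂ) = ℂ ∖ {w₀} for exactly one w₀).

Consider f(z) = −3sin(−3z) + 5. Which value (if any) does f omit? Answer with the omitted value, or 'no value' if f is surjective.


Little Picard bounds the complement of f(ℂ) to at most one point.
sin is entire and surjective onto ℂ: for every w ∈ ℂ, sin(ζ) = w has a solution ζ ∈ ℂ (e.g., via the complex inverse arcsin). With ζ = −3z this gives z = ζ/(-3). Then -3·sin(−3z) takes every value in -3·ℂ = ℂ, and adding 5 is a bijection of ℂ. So f is surjective and omits no value. (Note: only on the real line is sin bounded by [−1, 1].)

Omitted value: no value.


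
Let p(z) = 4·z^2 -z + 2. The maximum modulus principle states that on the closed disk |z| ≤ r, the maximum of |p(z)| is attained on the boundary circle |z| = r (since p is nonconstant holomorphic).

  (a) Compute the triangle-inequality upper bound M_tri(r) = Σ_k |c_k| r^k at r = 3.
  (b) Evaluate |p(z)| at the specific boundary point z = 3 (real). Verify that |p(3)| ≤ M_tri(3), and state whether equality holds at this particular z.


Coefficients: c_0 = 2, c_1 = -1, c_2 = 4. Radius r = 3.
Part (a). Triangle bound: M_tri(r) = Σ_k |c_k| r^k
  = |2|·3^0 + |-1|·3^1 + |4|·3^2
  = 2 + 3 + 36 = 41.
This bounds M(r) := max_{|z|=r} |p(z)| from above; equality holds iff all terms c_k z^k can be made to align in phase at a single z on |z|=r.
Part (b). At z = 3 (real, on the circle |z| = r):
  p(3) = (2)·3^0 + (-1)·3^1 + (4)·3^2 = 35.
  |p(3)| = 35.
Check: |p(3)| = 35 ≤ 41 = M_tri(3). ✓ Equality does not hold at z = 3 (the coefficients have mixed signs, so the terms do not all align in phase there).

M_tri(3) = 41; |p(3)| = 35; equality at z=3: no.


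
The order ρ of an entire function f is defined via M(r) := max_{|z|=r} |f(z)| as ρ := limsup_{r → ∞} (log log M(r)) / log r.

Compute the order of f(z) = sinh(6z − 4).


sinh(w) is a linear combination of e^{iw} and e^{−iw} (or e^w, e^{−w} in the hyperbolic case), so |sinh(w)| ≤ e^{|w|}. With w = 6z − 4, |w| ≤ 6|z| + 4 = 6r + 4 on |z| = r, giving M(r) ≤ e^{6r + 4}, so ρ ≤ 1. On a suitable ray (z = it for sin/cos; z = t for sinh/cosh, t real → ∞), |sinh(6z − 4)| grows like e^{6|t|}/2, so ρ ≥ 1. Hence ρ = 1.
Therefore ρ = 1.

Order ρ = 1.


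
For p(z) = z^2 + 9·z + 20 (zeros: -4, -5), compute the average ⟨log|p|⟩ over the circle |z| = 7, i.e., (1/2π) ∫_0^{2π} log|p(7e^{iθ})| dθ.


Zeros: -5, -4; r = 7.
Inside |z| < r: -5, -4. Outside (|z| ≥ r): ∅.
p(0) = 20, so log|p(0)| = log(20) = 2.9957.
Apply Jensen: I(r) = log|p(0)| + Σ_k log(r/|z_k|), summed over zeros inside |z| < r.
  log(r/|z_k|) for z_k = -4: log(7/4) = 0.5596
  log(r/|z_k|) for z_k = -5: log(7/5) = 0.3365
Sum over inside zeros: 0.8961.
I(r) = log|p(0)| + (inside sum) = 2.9957 + 0.8961 = 3.8918.
Closed form (all zeros inside, monic): I(r) = n·log(r) = 2·log(7) = 3.8918. ✓

I(r) ≈ 3.8918.


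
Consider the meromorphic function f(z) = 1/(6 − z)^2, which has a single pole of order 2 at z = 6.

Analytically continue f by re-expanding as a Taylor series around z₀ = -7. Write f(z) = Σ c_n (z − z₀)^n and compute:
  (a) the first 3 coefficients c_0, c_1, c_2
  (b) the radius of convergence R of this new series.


Let w = z − z₀, so z = z₀ + w.
Then 6 − z = 6 − (z₀ + w) = (6 − z₀) − w = 13 − w.
f(z) = 1/(13 − w)^2 = (1/(13)^2) · (1 − w/(13))^{−2}.
By the binomial series (1−u)^{−2} = Σ_{n≥0} C(n+1, 1) u^n for |u|<1, with u = w/(13):
  c_n = C(n+1, 1) / (13)^(n+2).
  c_0 = 1/(13)^2 = 1/169.
  c_1 = 2/(13)^3 = 2/2197.
  c_2 = 3/(13)^4 = 3/28561.
The series is valid for |w/d| < 1, i.e. |z − z₀| < |d|.
Radius of convergence: R = |6 − z₀| = |13| = 13 (distance from z₀ to the singularity z = 6).

c_0 = 1/169, c_1 = 2/2197, c_2 = 3/28561; R = 13.


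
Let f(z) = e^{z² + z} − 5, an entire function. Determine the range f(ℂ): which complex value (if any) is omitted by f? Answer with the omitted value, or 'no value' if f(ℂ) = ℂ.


Little Picard bounds the complement of f(ℂ) to at most one point.
The exponent g(z) = z² + z is a nonconstant polynomial, hence surjective onto ℂ. So e^{g(z)} takes every value in {e^w : w ∈ ℂ} = ℂ ∖ {0}. Adding -5 shifts the range to ℂ ∖ {-5}. f omits exactly -5.

Omitted value: -5.


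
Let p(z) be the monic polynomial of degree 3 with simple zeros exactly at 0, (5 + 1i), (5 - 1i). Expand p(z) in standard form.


The polynomial is p(z) = ∏_{α ∈ S} (z − α), where S = {0, (5 + 1i), (5 - 1i)}.
Expanding the product yields: p(z) = z^3 -10·z^2 + 26·z.
Note conjugate pairs combine to real quadratics: (z − (5+1i))(z − (5−1i)) = z² − 10z + 26.
The resulting polynomial has degree 3 and real coefficients as required.

p(z) = z^3 -10·z^2 + 26·z.


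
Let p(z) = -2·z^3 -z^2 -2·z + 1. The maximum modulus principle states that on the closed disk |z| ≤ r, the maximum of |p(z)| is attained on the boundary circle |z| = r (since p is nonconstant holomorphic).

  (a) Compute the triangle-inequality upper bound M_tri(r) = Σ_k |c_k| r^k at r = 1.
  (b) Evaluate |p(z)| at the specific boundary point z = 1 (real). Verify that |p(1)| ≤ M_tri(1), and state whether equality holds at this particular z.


Coefficients: c_0 = 1, c_1 = -2, c_2 = -1, c_3 = -2. Radius r = 1.
Part (a). Triangle bound: M_tri(r) = Σ_k |c_k| r^k
  = |1|·1^0 + |-2|·1^1 + |-1|·1^2 + |-2|·1^3
  = 1 + 2 + 1 + 2 = 6.
This bounds M(r) := max_{|z|=r} |p(z)| from above; equality holds iff all terms c_k z^k can be made to align in phase at a single z on |z|=r.
Part (b). At z = 1 (real, on the circle |z| = r):
  p(1) = (1)·1^0 + (-2)·1^1 + (-1)·1^2 + (-2)·1^3 = -4.
  |p(1)| = 4.
Check: |p(1)| = 4 ≤ 6 = M_tri(1). ✓ Equality does not hold at z = 1 (the coefficients have mixed signs, so the terms do not all align in phase there).

M_tri(1) = 6; |p(1)| = 4; equality at z=1: no.


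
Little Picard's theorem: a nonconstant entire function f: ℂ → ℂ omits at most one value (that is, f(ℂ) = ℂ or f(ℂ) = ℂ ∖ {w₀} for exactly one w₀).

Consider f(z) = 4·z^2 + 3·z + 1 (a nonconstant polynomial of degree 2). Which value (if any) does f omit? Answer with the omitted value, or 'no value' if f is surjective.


Little Picard bounds the complement of f(ℂ) to at most one point.
For every w ∈ ℂ, the equation p(z) − w = 0 is a nonconstant polynomial in z and hence has at least one root by the fundamental theorem of algebra. So p is surjective onto ℂ, omitting no value.

Omitted value: no value.


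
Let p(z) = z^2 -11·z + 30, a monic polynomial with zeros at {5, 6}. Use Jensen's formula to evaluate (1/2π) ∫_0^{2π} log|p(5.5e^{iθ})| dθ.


Zeros: 5, 6; r = 5.5.
Inside |z| < r: 5. Outside (|z| ≥ r): 6.
p(0) = 30, so log|p(0)| = log(30) = 3.4012.
Apply Jensen: I(r) = log|p(0)| + Σ_k log(r/|z_k|), summed over zeros inside |z| < r.
  log(r/|z_k|) for z_k = 5: log(5.5/5) = 0.0953
  Outside zeros (6) contribute nothing to the Jensen sum.
Sum over inside zeros: 0.0953.
I(r) = log|p(0)| + (inside sum) = 3.4012 + 0.0953 = 3.4965.
Note: since some zeros are outside |z| ≤ r, the simplified n·log(r) form does NOT apply — only the inside zeros contribute.

I(r) ≈ 3.4965.


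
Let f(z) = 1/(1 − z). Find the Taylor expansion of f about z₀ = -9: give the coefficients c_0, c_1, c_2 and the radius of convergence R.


Let w = z − z₀, so z = z₀ + w.
Then 1 − z = 1 − (z₀ + w) = (1 − z₀) − w = 10 − w.
f(z) = 1/(10 − w) = (1/(10)) · 1/(1 − w/(10)) = Σ_{n≥0} w^n / (10)^(n+1).
So c_n = 1/(10)^(n+1):
  c_0 = 1/(10)^1 = 1/10.
  c_1 = 1/(10)^2 = 1/100.
  c_2 = 1/(10)^3 = 1/1000.
The series is valid for |w/d| < 1, i.e. |z − z₀| < |d|.
Radius of convergence: R = |1 − z₀| = |10| = 10 (distance from z₀ to the singularity z = 1).

c_0 = 1/10, c_1 = 1/100, c_2 = 1/1000; R = 10.


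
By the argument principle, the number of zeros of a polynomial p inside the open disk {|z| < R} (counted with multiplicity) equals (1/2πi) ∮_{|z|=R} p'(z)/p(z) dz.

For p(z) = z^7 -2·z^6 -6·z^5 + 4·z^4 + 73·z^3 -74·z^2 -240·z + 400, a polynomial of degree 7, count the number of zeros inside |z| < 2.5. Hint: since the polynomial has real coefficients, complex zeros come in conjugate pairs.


The zeros of p are: (-2 + 2i), (-2 - 2i), (2 + 1i), (2 - 1i), (2 + 1i), (2 - 1i), -2.
Their magnitudes are: 2.828, 2.828, 2.236, 2.236, 2.236, 2.236, 2.
Zeros with |z| < R = 2.5: (2 + 1i), (2 - 1i), (2 + 1i), (2 - 1i), -2.
Count = 5.
By the argument principle, (1/2πi) ∮_{|z|=R} p'(z)/p(z) dz equals exactly this count.

Number of zeros inside |z| < 2.5: 5.


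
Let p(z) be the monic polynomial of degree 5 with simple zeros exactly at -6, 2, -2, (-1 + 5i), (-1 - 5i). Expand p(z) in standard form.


The polynomial is p(z) = ∏_{α ∈ S} (z − α), where S = {-6, 2, -2, (-1 + 5i), (-1 - 5i)}.
Expanding the product yields: p(z) = z^5 + 8·z^4 + 34·z^3 + 124·z^2 -152·z -624.
Note conjugate pairs combine to real quadratics: (z − (-1+5i))(z − (-1−5i)) = z² + 2z + 26.
The resulting polynomial has degree 5 and real coefficients as required.

p(z) = z^5 + 8·z^4 + 34·z^3 + 124·z^2 -152·z -624.


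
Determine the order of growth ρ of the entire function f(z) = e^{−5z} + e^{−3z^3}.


Each summand is entire of order 1 and 3 respectively (as in the single-exponential case). The order of a sum is at most the max of the orders, so ρ ≤ 3. For the lower bound: on |z|=r choose arg z so that -3z^3 is real positive; then |e^{-3z^3}| = e^{3r^3} while |e^{-5z}| ≤ e^{5r^1} = o(e^{3r^3}). So |f| ≥ e^{3r^3}(1 − o(1)) and ρ ≥ 3. Hence ρ = max(1, 3) = 3.
Therefore ρ = 3.

Order ρ = 3.


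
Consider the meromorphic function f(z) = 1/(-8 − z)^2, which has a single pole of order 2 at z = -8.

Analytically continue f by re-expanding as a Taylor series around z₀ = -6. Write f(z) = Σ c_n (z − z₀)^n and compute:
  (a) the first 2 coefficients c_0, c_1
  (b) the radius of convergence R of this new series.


Let w = z − z₀, so z = z₀ + w.
Then -8 − z = -8 − (z₀ + w) = (-8 − z₀) − w = -2 − w.
f(z) = 1/(-2 − w)^2 = (1/(-2)^2) · (1 − w/(-2))^{−2}.
By the binomial series (1−u)^{−2} = Σ_{n≥0} C(n+1, 1) u^n for |u|<1, with u = w/(-2):
  c_n = C(n+1, 1) / (-2)^(n+2).
  c_0 = 1/(-2)^2 = 1/4.
  c_1 = 2/(-2)^3 = -1/4.
The series is valid for |w/d| < 1, i.e. |z − z₀| < |d|.
Radius of convergence: R = |-8 − z₀| = |-2| = 2 (distance from z₀ to the singularity z = -8).

c_0 = 1/4, c_1 = -1/4; R = 2.


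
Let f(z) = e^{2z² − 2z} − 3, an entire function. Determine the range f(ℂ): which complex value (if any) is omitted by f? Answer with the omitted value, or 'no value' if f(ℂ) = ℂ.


Little Picard bounds the complement of f(ℂ) to at most one point.
The exponent g(z) = 2z² − 2z is a nonconstant polynomial, hence surjective onto ℂ. So e^{g(z)} takes every value in {e^w : w ∈ ℂ} = ℂ ∖ {0}. Adding -3 shifts the range to ℂ ∖ {-3}. f omits exactly -3.

Omitted value: -3.


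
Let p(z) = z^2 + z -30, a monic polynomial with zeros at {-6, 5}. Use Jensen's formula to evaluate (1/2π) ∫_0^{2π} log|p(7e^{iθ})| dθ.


Zeros: -6, 5; r = 7.
Inside |z| < r: -6, 5. Outside (|z| ≥ r): ∅.
p(0) = -30, so log|p(0)| = log(30) = 3.4012.
Apply Jensen: I(r) = log|p(0)| + Σ_k log(r/|z_k|), summed over zeros inside |z| < r.
  log(r/|z_k|) for z_k = -6: log(7/6) = 0.1542
  log(r/|z_k|) for z_k = 5: log(7/5) = 0.3365
Sum over inside zeros: 0.4906.
I(r) = log|p(0)| + (inside sum) = 3.4012 + 0.4906 = 3.8918.
Closed form (all zeros inside, monic): I(r) = n·log(r) = 2·log(7) = 3.8918. ✓

I(r) ≈ 3.8918.


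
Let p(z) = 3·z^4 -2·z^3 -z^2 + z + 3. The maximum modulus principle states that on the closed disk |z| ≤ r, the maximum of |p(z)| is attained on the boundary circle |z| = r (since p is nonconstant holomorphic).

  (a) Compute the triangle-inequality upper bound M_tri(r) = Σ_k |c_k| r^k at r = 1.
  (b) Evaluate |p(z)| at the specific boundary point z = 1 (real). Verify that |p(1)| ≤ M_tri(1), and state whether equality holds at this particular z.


Coefficients: c_0 = 3, c_1 = 1, c_2 = -1, c_3 = -2, c_4 = 3. Radius r = 1.
Part (a). Triangle bound: M_tri(r) = Σ_k |c_k| r^k
  = |3|·1^0 + |1|·1^1 + |-1|·1^2 + |-2|·1^3 + |3|·1^4
  = 3 + 1 + 1 + 2 + 3 = 10.
This bounds M(r) := max_{|z|=r} |p(z)| from above; equality holds iff all terms c_k z^k can be made to align in phase at a single z on |z|=r.
Part (b). At z = 1 (real, on the circle |z| = r):
  p(1) = (3)·1^0 + (1)·1^1 + (-1)·1^2 + (-2)·1^3 + (3)·1^4 = 4.
  |p(1)| = 4.
Check: |p(1)| = 4 ≤ 10 = M_tri(1). ✓ Equality does not hold at z = 1 (the coefficients have mixed signs, so the terms do not all align in phase there).

M_tri(1) = 10; |p(1)| = 4; equality at z=1: no.


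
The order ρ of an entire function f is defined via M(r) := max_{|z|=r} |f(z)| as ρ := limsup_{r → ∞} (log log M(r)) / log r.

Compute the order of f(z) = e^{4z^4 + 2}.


|e^{4z^4 + 2}| = e^{Re(4·z^4) + 2} ≤ e^{4|z|^4 + 2} = e^{4r^4 + 2} on |z| = r, so ρ ≤ 4. Choosing z on |z|=r so that 4·z^4 is real positive (always possible by picking arg z appropriately) gives |f(z)| = e^{4r^4 + 2}, matching the bound. The additive constant 2 does not affect log log M(r) ~ 4·log r. Hence ρ = 4.
Therefore ρ = 4.

Order ρ = 4.


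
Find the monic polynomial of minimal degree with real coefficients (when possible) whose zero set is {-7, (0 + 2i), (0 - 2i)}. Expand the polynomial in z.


The polynomial is p(z) = ∏_{α ∈ S} (z − α), where S = {-7, (0 + 2i), (0 - 2i)}.
Expanding the product yields: p(z) = z^3 + 7·z^2 + 4·z + 28.
Note conjugate pairs combine to real quadratics: (z − (0+2i))(z − (0−2i)) = z² + 4.
The resulting polynomial has degree 3 and real coefficients as required.

p(z) = z^3 + 7·z^2 + 4·z + 28.


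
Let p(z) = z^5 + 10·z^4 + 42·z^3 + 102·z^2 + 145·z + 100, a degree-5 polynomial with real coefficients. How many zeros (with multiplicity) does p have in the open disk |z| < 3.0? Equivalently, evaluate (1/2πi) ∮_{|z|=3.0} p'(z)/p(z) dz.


The zeros of p are: (-1 + 2i), (-1 - 2i), -4, (-2 + 1i), (-2 - 1i).
Their magnitudes are: 2.236, 2.236, 4, 2.236, 2.236.
Zeros with |z| < R = 3.0: (-1 + 2i), (-1 - 2i), (-2 + 1i), (-2 - 1i).
Count = 4.
By the argument principle, (1/2πi) ∮_{|z|=R} p'(z)/p(z) dz equals exactly this count.

Number of zeros inside |z| < 3.0: 4.


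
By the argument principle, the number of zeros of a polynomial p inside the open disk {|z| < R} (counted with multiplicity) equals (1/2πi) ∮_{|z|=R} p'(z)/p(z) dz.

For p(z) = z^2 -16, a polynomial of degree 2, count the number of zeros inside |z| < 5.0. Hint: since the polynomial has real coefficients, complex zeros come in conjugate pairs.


The zeros of p are: -4, 4.
Their magnitudes are: 4, 4.
Zeros with |z| < R = 5.0: -4, 4.
Count = 2.
By the argument principle, (1/2πi) ∮_{|z|=R} p'(z)/p(z) dz equals exactly this count.

Number of zeros inside |z| < 5.0: 2.


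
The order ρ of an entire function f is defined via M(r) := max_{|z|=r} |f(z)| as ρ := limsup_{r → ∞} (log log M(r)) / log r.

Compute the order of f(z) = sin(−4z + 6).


sin(w) is a linear combination of e^{iw} and e^{−iw} (or e^w, e^{−w} in the hyperbolic case), so |sin(w)| ≤ e^{|w|}. With w = −4z + 6, |w| ≤ 4|z| + 6 = 4r + 6 on |z| = r, giving M(r) ≤ e^{4r + 6}, so ρ ≤ 1. On a suitable ray (z = it for sin/cos; z = t for sinh/cosh, t real → ∞), |sin(−4z + 6)| grows like e^{4|t|}/2, so ρ ≥ 1. Hence ρ = 1.
Therefore ρ = 1.

Order ρ = 1.


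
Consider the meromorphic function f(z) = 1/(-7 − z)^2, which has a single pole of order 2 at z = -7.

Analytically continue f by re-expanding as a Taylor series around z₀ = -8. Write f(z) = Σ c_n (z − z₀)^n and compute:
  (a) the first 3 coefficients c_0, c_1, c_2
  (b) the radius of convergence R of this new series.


Let w = z − z₀, so z = z₀ + w.
Then -7 − z = -7 − (z₀ + w) = (-7 − z₀) − w = 1 − w.
f(z) = 1/(1 − w)^2 = (1/(1)^2) · (1 − w/(1))^{−2}.
By the binomial series (1−u)^{−2} = Σ_{n≥0} C(n+1, 1) u^n for |u|<1, with u = w/(1):
  c_n = C(n+1, 1) / (1)^(n+2).
  c_0 = 1/(1)^2 = 1.
  c_1 = 2/(1)^3 = 2.
  c_2 = 3/(1)^4 = 3.
The series is valid for |w/d| < 1, i.e. |z − z₀| < |d|.
Radius of convergence: R = |-7 − z₀| = |1| = 1 (distance from z₀ to the singularity z = -7).

c_0 = 1, c_1 = 2, c_2 = 3; R = 1.


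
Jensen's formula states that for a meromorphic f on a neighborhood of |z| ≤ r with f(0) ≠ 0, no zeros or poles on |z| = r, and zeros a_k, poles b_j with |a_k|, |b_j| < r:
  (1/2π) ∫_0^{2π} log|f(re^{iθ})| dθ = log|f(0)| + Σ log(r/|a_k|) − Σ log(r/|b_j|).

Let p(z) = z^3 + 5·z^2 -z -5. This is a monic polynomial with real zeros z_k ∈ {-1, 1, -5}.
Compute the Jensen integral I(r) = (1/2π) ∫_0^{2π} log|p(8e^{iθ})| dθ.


Zeros: -5, -1, 1; r = 8.
Inside |z| < r: -5, -1, 1. Outside (|z| ≥ r): ∅.
p(0) = -5, so log|p(0)| = log(5) = 1.6094.
Apply Jensen: I(r) = log|p(0)| + Σ_k log(r/|z_k|), summed over zeros inside |z| < r.
  log(r/|z_k|) for z_k = -1: log(8/1) = 2.0794
  log(r/|z_k|) for z_k = 1: log(8/1) = 2.0794
  log(r/|z_k|) for z_k = -5: log(8/5) = 0.4700
Sum over inside zeros: 4.6289.
I(r) = log|p(0)| + (inside sum) = 1.6094 + 4.6289 = 6.2383.
Closed form (all zeros inside, monic): I(r) = n·log(r) = 3·log(8) = 6.2383. ✓

I(r) ≈ 6.2383.


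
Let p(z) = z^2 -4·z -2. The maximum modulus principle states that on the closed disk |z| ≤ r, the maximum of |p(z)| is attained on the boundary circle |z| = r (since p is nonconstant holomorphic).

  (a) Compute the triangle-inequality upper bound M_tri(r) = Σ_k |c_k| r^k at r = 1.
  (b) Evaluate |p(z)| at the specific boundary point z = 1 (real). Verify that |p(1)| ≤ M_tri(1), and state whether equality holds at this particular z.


Coefficients: c_0 = -2, c_1 = -4, c_2 = 1. Radius r = 1.
Part (a). Triangle bound: M_tri(r) = Σ_k |c_k| r^k
  = |-2|·1^0 + |-4|·1^1 + |1|·1^2
  = 2 + 4 + 1 = 7.
This bounds M(r) := max_{|z|=r} |p(z)| from above; equality holds iff all terms c_k z^k can be made to align in phase at a single z on |z|=r.
Part (b). At z = 1 (real, on the circle |z| = r):
  p(1) = (-2)·1^0 + (-4)·1^1 + (1)·1^2 = -5.
  |p(1)| = 5.
Check: |p(1)| = 5 ≤ 7 = M_tri(1). ✓ Equality does not hold at z = 1 (the coefficients have mixed signs, so the terms do not all align in phase there).

M_tri(1) = 7; |p(1)| = 5; equality at z=1: no.


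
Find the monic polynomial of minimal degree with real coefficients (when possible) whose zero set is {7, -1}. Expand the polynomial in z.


The polynomial is p(z) = ∏_{α ∈ S} (z − α), where S = {7, -1}.
Expanding the product yields: p(z) = z^2 -6·z -7.
The resulting polynomial has degree 2 and real coefficients as required.

p(z) = z^2 -6·z -7.


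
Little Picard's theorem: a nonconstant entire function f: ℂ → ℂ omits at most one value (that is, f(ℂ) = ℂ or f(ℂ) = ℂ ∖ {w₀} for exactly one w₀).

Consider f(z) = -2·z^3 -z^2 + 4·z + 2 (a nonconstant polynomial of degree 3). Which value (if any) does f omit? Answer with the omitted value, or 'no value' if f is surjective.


Little Picard bounds the complement of f(ℂ) to at most one point.
For every w ∈ ℂ, the equation p(z) − w = 0 is a nonconstant polynomial in z and hence has at least one root by the fundamental theorem of algebra. So p is surjective onto ℂ, omitting no value.

Omitted value: no value.


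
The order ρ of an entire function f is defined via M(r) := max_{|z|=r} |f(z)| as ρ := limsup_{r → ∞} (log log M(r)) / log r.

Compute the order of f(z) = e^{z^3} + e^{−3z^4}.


Each summand is entire of order 3 and 4 respectively (as in the single-exponential case). The order of a sum is at most the max of the orders, so ρ ≤ 4. For the lower bound: on |z|=r choose arg z so that -3z^4 is real positive; then |e^{-3z^4}| = e^{3r^4} while |e^{1z^3}| ≤ e^{1r^3} = o(e^{3r^4}). So |f| ≥ e^{3r^4}(1 − o(1)) and ρ ≥ 4. Hence ρ = max(3, 4) = 4.
Therefore ρ = 4.

Order ρ = 4.


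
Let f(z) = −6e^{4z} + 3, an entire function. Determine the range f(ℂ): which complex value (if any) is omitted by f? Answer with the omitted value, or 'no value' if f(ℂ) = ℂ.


Little Picard bounds the complement of f(ℂ) to at most one point.
e^{4z} is never zero on ℂ, so -6·e^{4z} takes every value in ℂ ∖ {0}. Adding 3 shifts the range to ℂ ∖ {3}. Thus f omits exactly the value 3.

Omitted value: 3.


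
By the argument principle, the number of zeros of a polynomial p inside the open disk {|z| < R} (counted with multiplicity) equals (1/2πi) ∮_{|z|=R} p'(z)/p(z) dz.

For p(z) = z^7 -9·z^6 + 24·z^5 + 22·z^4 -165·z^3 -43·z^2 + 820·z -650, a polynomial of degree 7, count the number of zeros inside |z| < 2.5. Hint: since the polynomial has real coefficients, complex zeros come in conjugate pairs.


The zeros of p are: (3 + 2i), (3 - 2i), (-2 + 1i), (-2 - 1i), 1, (3 + 1i), (3 - 1i).
Their magnitudes are: 3.606, 3.606, 2.236, 2.236, 1, 3.162, 3.162.
Zeros with |z| < R = 2.5: (-2 + 1i), (-2 - 1i), 1.
Count = 3.
By the argument principle, (1/2πi) ∮_{|z|=R} p'(z)/p(z) dz equals exactly this count.

Number of zeros inside |z| < 2.5: 3.


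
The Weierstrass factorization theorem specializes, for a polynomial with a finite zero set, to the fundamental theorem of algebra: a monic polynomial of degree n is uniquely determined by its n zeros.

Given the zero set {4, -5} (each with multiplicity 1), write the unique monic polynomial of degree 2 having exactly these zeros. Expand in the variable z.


The polynomial is p(z) = ∏_{α ∈ S} (z − α), where S = {4, -5}.
Expanding the product yields: p(z) = z^2 + z -20.
The resulting polynomial has degree 2 and real coefficients as required.

p(z) = z^2 + z -20.


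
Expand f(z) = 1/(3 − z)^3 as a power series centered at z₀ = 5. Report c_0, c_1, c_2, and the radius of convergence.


Let w = z − z₀, so z = z₀ + w.
Then 3 − z = 3 − (z₀ + w) = (3 − z₀) − w = -2 − w.
f(z) = 1/(-2 − w)^3 = (1/(-2)^3) · (1 − w/(-2))^{−3}.
By the binomial series (1−u)^{−3} = Σ_{n≥0} C(n+2, 2) u^n for |u|<1, with u = w/(-2):
  c_n = C(n+2, 2) / (-2)^(n+3).
  c_0 = 1/(-2)^3 = -1/8.
  c_1 = 3/(-2)^4 = 3/16.
  c_2 = 6/(-2)^5 = -3/16.
The series is valid for |w/d| < 1, i.e. |z − z₀| < |d|.
Radius of convergence: R = |3 − z₀| = |-2| = 2 (distance from z₀ to the singularity z = 3).

c_0 = -1/8, c_1 = 3/16, c_2 = -3/16; R = 2.


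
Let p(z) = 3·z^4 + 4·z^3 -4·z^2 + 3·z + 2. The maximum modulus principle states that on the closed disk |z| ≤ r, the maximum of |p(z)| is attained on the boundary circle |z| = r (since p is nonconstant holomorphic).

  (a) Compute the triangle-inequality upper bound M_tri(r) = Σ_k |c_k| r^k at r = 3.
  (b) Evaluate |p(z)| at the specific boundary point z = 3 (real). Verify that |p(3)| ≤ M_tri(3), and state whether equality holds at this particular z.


Coefficients: c_0 = 2, c_1 = 3, c_2 = -4, c_3 = 4, c_4 = 3. Radius r = 3.
Part (a). Triangle bound: M_tri(r) = Σ_k |c_k| r^k
  = |2|·3^0 + |3|·3^1 + |-4|·3^2 + |4|·3^3 + |3|·3^4
  = 2 + 9 + 36 + 108 + 243 = 398.
This bounds M(r) := max_{|z|=r} |p(z)| from above; equality holds iff all terms c_k z^k can be made to align in phase at a single z on |z|=r.
Part (b). At z = 3 (real, on the circle |z| = r):
  p(3) = (2)·3^0 + (3)·3^1 + (-4)·3^2 + (4)·3^3 + (3)·3^4 = 326.
  |p(3)| = 326.
Check: |p(3)| = 326 ≤ 398 = M_tri(3). ✓ Equality does not hold at z = 3 (the coefficients have mixed signs, so the terms do not all align in phase there).

M_tri(3) = 398; |p(3)| = 326; equality at z=3: no.


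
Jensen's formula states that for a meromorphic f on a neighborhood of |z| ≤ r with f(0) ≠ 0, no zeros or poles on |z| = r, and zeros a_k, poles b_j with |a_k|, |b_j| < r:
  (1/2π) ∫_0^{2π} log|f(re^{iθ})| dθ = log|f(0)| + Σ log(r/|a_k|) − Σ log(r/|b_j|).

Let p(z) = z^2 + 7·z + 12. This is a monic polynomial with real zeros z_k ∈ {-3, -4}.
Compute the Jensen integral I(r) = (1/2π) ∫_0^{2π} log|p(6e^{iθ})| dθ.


Zeros: -4, -3; r = 6.
Inside |z| < r: -4, -3. Outside (|z| ≥ r): ∅.
p(0) = 12, so log|p(0)| = log(12) = 2.4849.
Apply Jensen: I(r) = log|p(0)| + Σ_k log(r/|z_k|), summed over zeros inside |z| < r.
  log(r/|z_k|) for z_k = -3: log(6/3) = 0.6931
  log(r/|z_k|) for z_k = -4: log(6/4) = 0.4055
Sum over inside zeros: 1.0986.
I(r) = log|p(0)| + (inside sum) = 2.4849 + 1.0986 = 3.5835.
Closed form (all zeros inside, monic): I(r) = n·log(r) = 2·log(6) = 3.5835. ✓

I(r) ≈ 3.5835.


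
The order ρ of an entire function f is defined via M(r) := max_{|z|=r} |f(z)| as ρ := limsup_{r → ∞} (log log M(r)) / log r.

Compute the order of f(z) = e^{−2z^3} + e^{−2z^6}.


Each summand is entire of order 3 and 6 respectively (as in the single-exponential case). The order of a sum is at most the max of the orders, so ρ ≤ 6. For the lower bound: on |z|=r choose arg z so that -2z^6 is real positive; then |e^{-2z^6}| = e^{2r^6} while |e^{-2z^3}| ≤ e^{2r^3} = o(e^{2r^6}). So |f| ≥ e^{2r^6}(1 − o(1)) and ρ ≥ 6. Hence ρ = max(3, 6) = 6.
Therefore ρ = 6.

Order ρ = 6.


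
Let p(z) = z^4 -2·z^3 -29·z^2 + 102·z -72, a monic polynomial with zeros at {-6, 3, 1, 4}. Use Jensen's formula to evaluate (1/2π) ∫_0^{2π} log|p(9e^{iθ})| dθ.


Zeros: -6, 1, 3, 4; r = 9.
Inside |z| < r: -6, 1, 3, 4. Outside (|z| ≥ r): ∅.
p(0) = -72, so log|p(0)| = log(72) = 4.2767.
Apply Jensen: I(r) = log|p(0)| + Σ_k log(r/|z_k|), summed over zeros inside |z| < r.
  log(r/|z_k|) for z_k = -6: log(9/6) = 0.4055
  log(r/|z_k|) for z_k = 3: log(9/3) = 1.0986
  log(r/|z_k|) for z_k = 1: log(9/1) = 2.1972
  log(r/|z_k|) for z_k = 4: log(9/4) = 0.8109
Sum over inside zeros: 4.5122.
I(r) = log|p(0)| + (inside sum) = 4.2767 + 4.5122 = 8.7889.
Closed form (all zeros inside, monic): I(r) = n·log(r) = 4·log(9) = 8.7889. ✓

I(r) ≈ 8.7889.


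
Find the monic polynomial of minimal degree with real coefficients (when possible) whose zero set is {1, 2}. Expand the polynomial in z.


The polynomial is p(z) = ∏_{α ∈ S} (z − α), where S = {1, 2}.
Expanding the product yields: p(z) = z^2 -3·z + 2.
The resulting polynomial has degree 2 and real coefficients as required.

p(z) = z^2 -3·z + 2.


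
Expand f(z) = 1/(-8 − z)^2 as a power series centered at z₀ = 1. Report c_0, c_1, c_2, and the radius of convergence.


Let w = z − z₀, so z = z₀ + w.
Then -8 − z = -8 − (z₀ + w) = (-8 − z₀) − w = -9 − w.
f(z) = 1/(-9 − w)^2 = (1/(-9)^2) · (1 − w/(-9))^{−2}.
By the binomial series (1−u)^{−2} = Σ_{n≥0} C(n+1, 1) u^n for |u|<1, with u = w/(-9):
  c_n = C(n+1, 1) / (-9)^(n+2).
  c_0 = 1/(-9)^2 = 1/81.
  c_1 = 2/(-9)^3 = -2/729.
  c_2 = 3/(-9)^4 = 1/2187.
The series is valid for |w/d| < 1, i.e. |z − z₀| < |d|.
Radius of convergence: R = |-8 − z₀| = |-9| = 9 (distance from z₀ to the singularity z = -8).

c_0 = 1/81, c_1 = -2/729, c_2 = 1/2187; R = 9.


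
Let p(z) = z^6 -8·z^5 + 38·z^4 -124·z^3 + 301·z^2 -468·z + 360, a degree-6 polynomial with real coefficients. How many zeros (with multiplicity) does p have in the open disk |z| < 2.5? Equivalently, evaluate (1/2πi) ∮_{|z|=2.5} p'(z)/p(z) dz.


The zeros of p are: (2 + 2i), (2 - 2i), (2 + 1i), (2 - 1i), (0 + 3i), (0 - 3i).
Their magnitudes are: 2.828, 2.828, 2.236, 2.236, 3, 3.
Zeros with |z| < R = 2.5: (2 + 1i), (2 - 1i).
Count = 2.
By the argument principle, (1/2πi) ∮_{|z|=R} p'(z)/p(z) dz equals exactly this count.

Number of zeros inside |z| < 2.5: 2.


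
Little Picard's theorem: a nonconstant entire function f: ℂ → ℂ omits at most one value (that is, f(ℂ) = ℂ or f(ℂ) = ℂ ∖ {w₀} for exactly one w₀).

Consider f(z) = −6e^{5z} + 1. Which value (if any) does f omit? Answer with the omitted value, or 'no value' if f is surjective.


Little Picard bounds the complement of f(ℂ) to at most one point.
e^{5z} is never zero on ℂ, so -6·e^{5z} takes every value in ℂ ∖ {0}. Adding 1 shifts the range to ℂ ∖ {1}. Thus f omits exactly the value 1.

Omitted value: 1.


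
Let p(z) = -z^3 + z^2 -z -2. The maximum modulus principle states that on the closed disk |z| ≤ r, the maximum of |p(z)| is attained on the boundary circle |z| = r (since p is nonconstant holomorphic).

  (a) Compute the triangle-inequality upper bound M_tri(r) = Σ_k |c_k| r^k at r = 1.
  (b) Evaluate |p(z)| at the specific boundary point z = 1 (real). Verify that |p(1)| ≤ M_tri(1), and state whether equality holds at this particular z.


Coefficients: c_0 = -2, c_1 = -1, c_2 = 1, c_3 = -1. Radius r = 1.
Part (a). Triangle bound: M_tri(r) = Σ_k |c_k| r^k
  = |-2|·1^0 + |-1|·1^1 + |1|·1^2 + |-1|·1^3
  = 2 + 1 + 1 + 1 = 5.
This bounds M(r) := max_{|z|=r} |p(z)| from above; equality holds iff all terms c_k z^k can be made to align in phase at a single z on |z|=r.
Part (b). At z = 1 (real, on the circle |z| = r):
  p(1) = (-2)·1^0 + (-1)·1^1 + (1)·1^2 + (-1)·1^3 = -3.
  |p(1)| = 3.
Check: |p(1)| = 3 ≤ 5 = M_tri(1). ✓ Equality does not hold at z = 1 (the coefficients have mixed signs, so the terms do not all align in phase there).

M_tri(1) = 5; |p(1)| = 3; equality at z=1: no.


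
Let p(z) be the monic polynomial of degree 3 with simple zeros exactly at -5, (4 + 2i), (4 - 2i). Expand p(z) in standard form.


The polynomial is p(z) = ∏_{α ∈ S} (z − α), where S = {-5, (4 + 2i), (4 - 2i)}.
Expanding the product yields: p(z) = z^3 -3·z^2 -20·z + 100.
Note conjugate pairs combine to real quadratics: (z − (4+2i))(z − (4−2i)) = z² − 8z + 20.
The resulting polynomial has degree 3 and real coefficients as required.

p(z) = z^3 -3·z^2 -20·z + 100.


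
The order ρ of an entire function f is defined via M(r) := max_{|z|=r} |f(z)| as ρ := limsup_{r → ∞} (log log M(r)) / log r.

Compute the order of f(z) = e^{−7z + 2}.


|e^{−7z + 2}| = e^{Re(-7·z) + 2} ≤ e^{7|z|^1 + 2} = e^{7r^1 + 2} on |z| = r, so ρ ≤ 1. Choosing z on |z|=r so that -7·z is real positive (always possible by picking arg z appropriately) gives |f(z)| = e^{7r^1 + 2}, matching the bound. The additive constant 2 does not affect log log M(r) ~ 1·log r. Hence ρ = 1.
Therefore ρ = 1.

Order ρ = 1.


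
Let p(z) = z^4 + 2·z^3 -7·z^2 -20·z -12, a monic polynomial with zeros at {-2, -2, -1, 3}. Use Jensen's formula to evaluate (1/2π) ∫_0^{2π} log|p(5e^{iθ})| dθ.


Zeros: -2, -2, -1, 3; r = 5.
Inside |z| < r: -2, -2, -1, 3. Outside (|z| ≥ r): ∅.
p(0) = -12, so log|p(0)| = log(12) = 2.4849.
Apply Jensen: I(r) = log|p(0)| + Σ_k log(r/|z_k|), summed over zeros inside |z| < r.
  log(r/|z_k|) for z_k = -2: log(5/2) = 0.9163
  log(r/|z_k|) for z_k = -2: log(5/2) = 0.9163
  log(r/|z_k|) for z_k = -1: log(5/1) = 1.6094
  log(r/|z_k|) for z_k = 3: log(5/3) = 0.5108
Sum over inside zeros: 3.9528.
I(r) = log|p(0)| + (inside sum) = 2.4849 + 3.9528 = 6.4378.
Closed form (all zeros inside, monic): I(r) = n·log(r) = 4·log(5) = 6.4378. ✓

I(r) ≈ 6.4378.


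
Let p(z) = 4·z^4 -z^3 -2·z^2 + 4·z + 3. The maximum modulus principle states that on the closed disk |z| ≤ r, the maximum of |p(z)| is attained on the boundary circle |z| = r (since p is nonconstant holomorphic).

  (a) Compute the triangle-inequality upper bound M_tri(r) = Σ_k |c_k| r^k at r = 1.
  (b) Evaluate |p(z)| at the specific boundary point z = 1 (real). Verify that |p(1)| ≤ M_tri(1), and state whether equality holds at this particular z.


Coefficients: c_0 = 3, c_1 = 4, c_2 = -2, c_3 = -1, c_4 = 4. Radius r = 1.
Part (a). Triangle bound: M_tri(r) = Σ_k |c_k| r^k
  = |3|·1^0 + |4|·1^1 + |-2|·1^2 + |-1|·1^3 + |4|·1^4
  = 3 + 4 + 2 + 1 + 4 = 14.
This bounds M(r) := max_{|z|=r} |p(z)| from above; equality holds iff all terms c_k z^k can be made to align in phase at a single z on |z|=r.
Part (b). At z = 1 (real, on the circle |z| = r):
  p(1) = (3)·1^0 + (4)·1^1 + (-2)·1^2 + (-1)·1^3 + (4)·1^4 = 8.
  |p(1)| = 8.
Check: |p(1)| = 8 ≤ 14 = M_tri(1). ✓ Equality does not hold at z = 1 (the coefficients have mixed signs, so the terms do not all align in phase there).

M_tri(1) = 14; |p(1)| = 8; equality at z=1: no.


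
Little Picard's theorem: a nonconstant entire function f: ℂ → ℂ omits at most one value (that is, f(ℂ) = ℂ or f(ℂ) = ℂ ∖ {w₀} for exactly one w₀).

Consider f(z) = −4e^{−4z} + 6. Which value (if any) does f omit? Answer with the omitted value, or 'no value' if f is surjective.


Little Picard bounds the complement of f(ℂ) to at most one point.
e^{−4z} is never zero on ℂ, so -4·e^{−4z} takes every value in ℂ ∖ {0}. Adding 6 shifts the range to ℂ ∖ {6}. Thus f omits exactly the value 6.

Omitted value: 6.


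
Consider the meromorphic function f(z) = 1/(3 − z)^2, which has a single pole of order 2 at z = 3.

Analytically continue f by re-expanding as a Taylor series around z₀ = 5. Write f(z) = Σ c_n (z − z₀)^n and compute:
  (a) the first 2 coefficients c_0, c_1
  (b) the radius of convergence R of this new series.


Let w = z − z₀, so z = z₀ + w.
Then 3 − z = 3 − (z₀ + w) = (3 − z₀) − w = -2 − w.
f(z) = 1/(-2 − w)^2 = (1/(-2)^2) · (1 − w/(-2))^{−2}.
By the binomial series (1−u)^{−2} = Σ_{n≥0} C(n+1, 1) u^n for |u|<1, with u = w/(-2):
  c_n = C(n+1, 1) / (-2)^(n+2).
  c_0 = 1/(-2)^2 = 1/4.
  c_1 = 2/(-2)^3 = -1/4.
The series is valid for |w/d| < 1, i.e. |z − z₀| < |d|.
Radius of convergence: R = |3 − z₀| = |-2| = 2 (distance from z₀ to the singularity z = 3).

c_0 = 1/4, c_1 = -1/4; R = 2.


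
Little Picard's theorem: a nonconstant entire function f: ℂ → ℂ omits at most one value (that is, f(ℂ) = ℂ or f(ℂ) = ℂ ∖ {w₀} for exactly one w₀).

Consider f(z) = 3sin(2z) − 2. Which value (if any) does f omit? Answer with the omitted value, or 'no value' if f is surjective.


Little Picard bounds the complement of f(ℂ) to at most one point.
sin is entire and surjective onto ℂ: for every w ∈ ℂ, sin(ζ) = w has a solution ζ ∈ ℂ (e.g., via the complex inverse arcsin). With ζ = 2z this gives z = ζ/(2). Then 3·sin(2z) takes every value in 3·ℂ = ℂ, and adding -2 is a bijection of ℂ. So f is surjective and omits no value. (Note: only on the real line is sin bounded by [−1, 1].)

Omitted value: no value.


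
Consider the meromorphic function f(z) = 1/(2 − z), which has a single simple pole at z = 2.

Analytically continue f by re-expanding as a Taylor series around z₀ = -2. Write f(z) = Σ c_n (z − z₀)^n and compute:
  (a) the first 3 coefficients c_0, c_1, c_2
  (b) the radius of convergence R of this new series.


Let w = z − z₀, so z = z₀ + w.
Then 2 − z = 2 − (z₀ + w) = (2 − z₀) − w = 4 − w.
f(z) = 1/(4 − w) = (1/(4)) · 1/(1 − w/(4)) = Σ_{n≥0} w^n / (4)^(n+1).
So c_n = 1/(4)^(n+1):
  c_0 = 1/(4)^1 = 1/4.
  c_1 = 1/(4)^2 = 1/16.
  c_2 = 1/(4)^3 = 1/64.
The series is valid for |w/d| < 1, i.e. |z − z₀| < |d|.
Radius of convergence: R = |2 − z₀| = |4| = 4 (distance from z₀ to the singularity z = 2).

c_0 = 1/4, c_1 = 1/16, c_2 = 1/64; R = 4.


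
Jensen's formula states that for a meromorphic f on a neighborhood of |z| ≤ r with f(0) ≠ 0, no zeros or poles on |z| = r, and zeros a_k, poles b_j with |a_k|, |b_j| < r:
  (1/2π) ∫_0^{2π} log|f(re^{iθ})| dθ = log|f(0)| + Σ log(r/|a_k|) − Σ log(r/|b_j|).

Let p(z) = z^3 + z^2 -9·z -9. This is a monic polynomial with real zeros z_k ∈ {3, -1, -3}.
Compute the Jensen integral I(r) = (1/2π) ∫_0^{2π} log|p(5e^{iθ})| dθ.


Zeros: -3, -1, 3; r = 5.
Inside |z| < r: -3, -1, 3. Outside (|z| ≥ r): ∅.
p(0) = -9, so log|p(0)| = log(9) = 2.1972.
Apply Jensen: I(r) = log|p(0)| + Σ_k log(r/|z_k|), summed over zeros inside |z| < r.
  log(r/|z_k|) for z_k = 3: log(5/3) = 0.5108
  log(r/|z_k|) for z_k = -1: log(5/1) = 1.6094
  log(r/|z_k|) for z_k = -3: log(5/3) = 0.5108
Sum over inside zeros: 2.6311.
I(r) = log|p(0)| + (inside sum) = 2.1972 + 2.6311 = 4.8283.
Closed form (all zeros inside, monic): I(r) = n·log(r) = 3·log(5) = 4.8283. ✓

I(r) ≈ 4.8283.


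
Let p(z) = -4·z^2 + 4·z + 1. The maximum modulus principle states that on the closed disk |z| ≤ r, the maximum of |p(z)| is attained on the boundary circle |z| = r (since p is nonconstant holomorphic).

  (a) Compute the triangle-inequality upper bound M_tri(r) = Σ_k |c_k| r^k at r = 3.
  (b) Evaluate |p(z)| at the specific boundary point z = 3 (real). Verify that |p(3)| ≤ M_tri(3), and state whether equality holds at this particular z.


Coefficients: c_0 = 1, c_1 = 4, c_2 = -4. Radius r = 3.
Part (a). Triangle bound: M_tri(r) = Σ_k |c_k| r^k
  = |1|·3^0 + |4|·3^1 + |-4|·3^2
  = 1 + 12 + 36 = 49.
This bounds M(r) := max_{|z|=r} |p(z)| from above; equality holds iff all terms c_k z^k can be made to align in phase at a single z on |z|=r.
Part (b). At z = 3 (real, on the circle |z| = r):
  p(3) = (1)·3^0 + (4)·3^1 + (-4)·3^2 = -23.
  |p(3)| = 23.
Check: |p(3)| = 23 ≤ 49 = M_tri(3). ✓ Equality does not hold at z = 3 (the coefficients have mixed signs, so the terms do not all align in phase there).

M_tri(3) = 49; |p(3)| = 23; equality at z=3: no.


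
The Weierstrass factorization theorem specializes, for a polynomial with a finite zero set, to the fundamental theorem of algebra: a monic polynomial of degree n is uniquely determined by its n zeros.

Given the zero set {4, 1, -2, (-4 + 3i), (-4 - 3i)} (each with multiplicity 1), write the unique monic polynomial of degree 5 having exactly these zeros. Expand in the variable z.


The polynomial is p(z) = ∏_{α ∈ S} (z − α), where S = {4, 1, -2, (-4 + 3i), (-4 - 3i)}.
Expanding the product yields: p(z) = z^5 + 5·z^4 -5·z^3 -115·z^2 -86·z + 200.
Note conjugate pairs combine to real quadratics: (z − (-4+3i))(z − (-4−3i)) = z² + 8z + 25.
The resulting polynomial has degree 5 and real coefficients as required.

p(z) = z^5 + 5·z^4 -5·z^3 -115·z^2 -86·z + 200.


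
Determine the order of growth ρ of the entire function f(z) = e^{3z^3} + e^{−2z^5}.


Each summand is entire of order 3 and 5 respectively (as in the single-exponential case). The order of a sum is at most the max of the orders, so ρ ≤ 5. For the lower bound: on |z|=r choose arg z so that -2z^5 is real positive; then |e^{-2z^5}| = e^{2r^5} while |e^{3z^3}| ≤ e^{3r^3} = o(e^{2r^5}). So |f| ≥ e^{2r^5}(1 − o(1)) and ρ ≥ 5. Hence ρ = max(3, 5) = 5.
Therefore ρ = 5.

Order ρ = 5.
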